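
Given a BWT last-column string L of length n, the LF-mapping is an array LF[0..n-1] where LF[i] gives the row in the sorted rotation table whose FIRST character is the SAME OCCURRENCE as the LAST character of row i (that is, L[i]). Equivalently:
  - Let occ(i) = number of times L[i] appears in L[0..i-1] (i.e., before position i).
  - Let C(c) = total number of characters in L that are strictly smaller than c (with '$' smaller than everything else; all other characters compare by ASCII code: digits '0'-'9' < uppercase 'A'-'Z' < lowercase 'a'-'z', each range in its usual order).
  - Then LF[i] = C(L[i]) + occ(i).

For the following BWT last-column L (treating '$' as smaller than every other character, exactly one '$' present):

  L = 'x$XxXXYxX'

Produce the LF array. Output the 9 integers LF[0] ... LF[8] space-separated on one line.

Char counts: '$':1, 'X':4, 'Y':1, 'x':3
C (first-col start): C('$')=0, C('X')=1, C('Y')=5, C('x')=6
L[0]='x': occ=0, LF[0]=C('x')+0=6+0=6
L[1]='$': occ=0, LF[1]=C('$')+0=0+0=0
L[2]='X': occ=0, LF[2]=C('X')+0=1+0=1
L[3]='x': occ=1, LF[3]=C('x')+1=6+1=7
L[4]='X': occ=1, LF[4]=C('X')+1=1+1=2
L[5]='X': occ=2, LF[5]=C('X')+2=1+2=3
L[6]='Y': occ=0, LF[6]=C('Y')+0=5+0=5
L[7]='x': occ=2, LF[7]=C('x')+2=6+2=8
L[8]='X': occ=3, LF[8]=C('X')+3=1+3=4

Answer: 6 0 1 7 2 3 5 8 4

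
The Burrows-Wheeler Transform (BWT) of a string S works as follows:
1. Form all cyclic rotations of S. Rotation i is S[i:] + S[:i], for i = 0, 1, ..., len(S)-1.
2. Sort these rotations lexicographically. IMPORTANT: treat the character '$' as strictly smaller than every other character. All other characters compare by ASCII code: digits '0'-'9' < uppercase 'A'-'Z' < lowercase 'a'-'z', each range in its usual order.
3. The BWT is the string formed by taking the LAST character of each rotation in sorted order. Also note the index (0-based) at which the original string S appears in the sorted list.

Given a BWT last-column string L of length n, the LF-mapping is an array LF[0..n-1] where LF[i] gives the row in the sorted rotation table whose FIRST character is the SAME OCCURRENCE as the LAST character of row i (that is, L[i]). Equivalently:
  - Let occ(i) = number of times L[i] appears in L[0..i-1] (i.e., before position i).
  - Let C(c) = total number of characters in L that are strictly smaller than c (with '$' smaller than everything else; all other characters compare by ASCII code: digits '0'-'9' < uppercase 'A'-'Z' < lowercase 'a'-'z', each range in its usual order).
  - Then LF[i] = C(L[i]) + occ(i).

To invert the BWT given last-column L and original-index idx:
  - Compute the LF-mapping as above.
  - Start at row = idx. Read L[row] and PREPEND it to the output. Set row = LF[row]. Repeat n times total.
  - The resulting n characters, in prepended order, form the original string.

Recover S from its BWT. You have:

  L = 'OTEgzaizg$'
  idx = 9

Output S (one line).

Answer: zigzagTEO$

Derivation:
LF mapping: 2 3 1 5 8 4 7 9 6 0
Walk LF starting at row 9, prepending L[row]:
  step 1: row=9, L[9]='$', prepend. Next row=LF[9]=0
  step 2: row=0, L[0]='O', prepend. Next row=LF[0]=2
  step 3: row=2, L[2]='E', prepend. Next row=LF[2]=1
  step 4: row=1, L[1]='T', prepend. Next row=LF[1]=3
  step 5: row=3, L[3]='g', prepend. Next row=LF[3]=5
  step 6: row=5, L[5]='a', prepend. Next row=LF[5]=4
  step 7: row=4, L[4]='z', prepend. Next row=LF[4]=8
  step 8: row=8, L[8]='g', prepend. Next row=LF[8]=6
  step 9: row=6, L[6]='i', prepend. Next row=LF[6]=7
  step 10: row=7, L[7]='z', prepend. Next row=LF[7]=9
Reversed output: zigzagTEO$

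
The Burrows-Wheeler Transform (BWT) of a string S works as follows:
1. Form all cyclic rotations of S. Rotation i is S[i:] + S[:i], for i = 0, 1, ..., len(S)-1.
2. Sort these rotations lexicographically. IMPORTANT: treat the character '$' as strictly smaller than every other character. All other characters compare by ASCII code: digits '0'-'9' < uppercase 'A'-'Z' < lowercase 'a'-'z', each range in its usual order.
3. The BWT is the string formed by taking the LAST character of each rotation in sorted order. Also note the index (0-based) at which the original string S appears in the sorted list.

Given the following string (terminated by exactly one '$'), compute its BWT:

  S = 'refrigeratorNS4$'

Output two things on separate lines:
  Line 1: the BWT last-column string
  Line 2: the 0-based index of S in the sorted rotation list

Answer: 4SrNrrgeirtoe$fa
13

Derivation:
All 16 rotations (rotation i = S[i:]+S[:i]):
  rot[0] = refrigeratorNS4$
  rot[1] = efrigeratorNS4$r
  rot[2] = frigeratorNS4$re
  rot[3] = rigeratorNS4$ref
  rot[4] = igeratorNS4$refr
  rot[5] = geratorNS4$refri
  rot[6] = eratorNS4$refrig
  rot[7] = ratorNS4$refrige
  rot[8] = atorNS4$refriger
  rot[9] = torNS4$refrigera
  rot[10] = orNS4$refrigerat
  rot[11] = rNS4$refrigerato
  rot[12] = NS4$refrigerator
  rot[13] = S4$refrigeratorN
  rot[14] = 4$refrigeratorNS
  rot[15] = $refrigeratorNS4
Sorted (with $ < everything):
  sorted[0] = $refrigeratorNS4  (last char: '4')
  sorted[1] = 4$refrigeratorNS  (last char: 'S')
  sorted[2] = NS4$refrigerator  (last char: 'r')
  sorted[3] = S4$refrigeratorN  (last char: 'N')
  sorted[4] = atorNS4$refriger  (last char: 'r')
  sorted[5] = efrigeratorNS4$r  (last char: 'r')
  sorted[6] = eratorNS4$refrig  (last char: 'g')
  sorted[7] = frigeratorNS4$re  (last char: 'e')
  sorted[8] = geratorNS4$refri  (last char: 'i')
  sorted[9] = igeratorNS4$refr  (last char: 'r')
  sorted[10] = orNS4$refrigerat  (last char: 't')
  sorted[11] = rNS4$refrigerato  (last char: 'o')
  sorted[12] = ratorNS4$refrige  (last char: 'e')
  sorted[13] = refrigeratorNS4$  (last char: '$')
  sorted[14] = rigeratorNS4$ref  (last char: 'f')
  sorted[15] = torNS4$refrigera  (last char: 'a')
Last column: 4SrNrrgeirtoe$fa
Original string S is at sorted index 13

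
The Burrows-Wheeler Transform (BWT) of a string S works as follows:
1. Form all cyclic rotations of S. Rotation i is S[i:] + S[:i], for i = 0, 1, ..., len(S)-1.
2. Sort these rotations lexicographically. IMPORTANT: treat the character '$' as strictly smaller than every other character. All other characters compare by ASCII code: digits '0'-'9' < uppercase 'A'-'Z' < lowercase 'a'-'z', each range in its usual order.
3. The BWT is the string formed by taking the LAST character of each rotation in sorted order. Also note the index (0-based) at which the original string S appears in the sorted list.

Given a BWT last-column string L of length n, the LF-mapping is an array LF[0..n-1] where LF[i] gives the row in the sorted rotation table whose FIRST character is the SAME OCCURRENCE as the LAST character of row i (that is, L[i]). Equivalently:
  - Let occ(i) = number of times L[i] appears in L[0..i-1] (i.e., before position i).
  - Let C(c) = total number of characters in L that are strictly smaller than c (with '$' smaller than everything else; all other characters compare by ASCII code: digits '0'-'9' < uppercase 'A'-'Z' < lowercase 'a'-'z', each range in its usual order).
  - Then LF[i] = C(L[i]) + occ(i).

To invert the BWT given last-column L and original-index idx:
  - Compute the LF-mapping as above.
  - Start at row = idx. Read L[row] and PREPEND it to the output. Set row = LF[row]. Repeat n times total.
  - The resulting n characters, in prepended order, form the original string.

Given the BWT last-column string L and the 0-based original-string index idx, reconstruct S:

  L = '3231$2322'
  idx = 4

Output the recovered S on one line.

LF mapping: 6 2 7 1 0 3 8 4 5
Walk LF starting at row 4, prepending L[row]:
  step 1: row=4, L[4]='$', prepend. Next row=LF[4]=0
  step 2: row=0, L[0]='3', prepend. Next row=LF[0]=6
  step 3: row=6, L[6]='3', prepend. Next row=LF[6]=8
  step 4: row=8, L[8]='2', prepend. Next row=LF[8]=5
  step 5: row=5, L[5]='2', prepend. Next row=LF[5]=3
  step 6: row=3, L[3]='1', prepend. Next row=LF[3]=1
  step 7: row=1, L[1]='2', prepend. Next row=LF[1]=2
  step 8: row=2, L[2]='3', prepend. Next row=LF[2]=7
  step 9: row=7, L[7]='2', prepend. Next row=LF[7]=4
Reversed output: 23212233$

Answer: 23212233$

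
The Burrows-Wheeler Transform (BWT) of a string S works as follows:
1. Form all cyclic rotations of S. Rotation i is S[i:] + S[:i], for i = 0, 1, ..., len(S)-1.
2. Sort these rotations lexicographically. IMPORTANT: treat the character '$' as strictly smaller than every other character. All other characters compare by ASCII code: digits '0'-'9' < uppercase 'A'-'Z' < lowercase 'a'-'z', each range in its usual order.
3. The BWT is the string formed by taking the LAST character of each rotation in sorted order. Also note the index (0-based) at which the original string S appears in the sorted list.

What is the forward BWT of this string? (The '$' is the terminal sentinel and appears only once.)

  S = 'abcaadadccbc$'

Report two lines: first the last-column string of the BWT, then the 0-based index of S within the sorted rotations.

All 13 rotations (rotation i = S[i:]+S[:i]):
  rot[0] = abcaadadccbc$
  rot[1] = bcaadadccbc$a
  rot[2] = caadadccbc$ab
  rot[3] = aadadccbc$abc
  rot[4] = adadccbc$abca
  rot[5] = dadccbc$abcaa
  rot[6] = adccbc$abcaad
  rot[7] = dccbc$abcaada
  rot[8] = ccbc$abcaadad
  rot[9] = cbc$abcaadadc
  rot[10] = bc$abcaadadcc
  rot[11] = c$abcaadadccb
  rot[12] = $abcaadadccbc
Sorted (with $ < everything):
  sorted[0] = $abcaadadccbc  (last char: 'c')
  sorted[1] = aadadccbc$abc  (last char: 'c')
  sorted[2] = abcaadadccbc$  (last char: '$')
  sorted[3] = adadccbc$abca  (last char: 'a')
  sorted[4] = adccbc$abcaad  (last char: 'd')
  sorted[5] = bc$abcaadadcc  (last char: 'c')
  sorted[6] = bcaadadccbc$a  (last char: 'a')
  sorted[7] = c$abcaadadccb  (last char: 'b')
  sorted[8] = caadadccbc$ab  (last char: 'b')
  sorted[9] = cbc$abcaadadc  (last char: 'c')
  sorted[10] = ccbc$abcaadad  (last char: 'd')
  sorted[11] = dadccbc$abcaa  (last char: 'a')
  sorted[12] = dccbc$abcaada  (last char: 'a')
Last column: cc$adcabbcdaa
Original string S is at sorted index 2

Answer: cc$adcabbcdaa
2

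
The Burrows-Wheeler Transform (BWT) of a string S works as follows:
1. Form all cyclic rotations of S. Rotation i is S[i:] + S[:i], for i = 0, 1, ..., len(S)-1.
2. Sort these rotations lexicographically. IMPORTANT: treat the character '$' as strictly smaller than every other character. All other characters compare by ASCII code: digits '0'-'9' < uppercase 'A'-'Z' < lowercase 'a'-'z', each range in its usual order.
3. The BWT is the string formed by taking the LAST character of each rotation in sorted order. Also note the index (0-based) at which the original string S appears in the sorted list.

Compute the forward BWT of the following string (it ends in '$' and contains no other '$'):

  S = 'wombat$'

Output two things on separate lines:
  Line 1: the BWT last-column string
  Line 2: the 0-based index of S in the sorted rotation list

Answer: tbmowa$
6

Derivation:
All 7 rotations (rotation i = S[i:]+S[:i]):
  rot[0] = wombat$
  rot[1] = ombat$w
  rot[2] = mbat$wo
  rot[3] = bat$wom
  rot[4] = at$womb
  rot[5] = t$womba
  rot[6] = $wombat
Sorted (with $ < everything):
  sorted[0] = $wombat  (last char: 't')
  sorted[1] = at$womb  (last char: 'b')
  sorted[2] = bat$wom  (last char: 'm')
  sorted[3] = mbat$wo  (last char: 'o')
  sorted[4] = ombat$w  (last char: 'w')
  sorted[5] = t$womba  (last char: 'a')
  sorted[6] = wombat$  (last char: '$')
Last column: tbmowa$
Original string S is at sorted index 6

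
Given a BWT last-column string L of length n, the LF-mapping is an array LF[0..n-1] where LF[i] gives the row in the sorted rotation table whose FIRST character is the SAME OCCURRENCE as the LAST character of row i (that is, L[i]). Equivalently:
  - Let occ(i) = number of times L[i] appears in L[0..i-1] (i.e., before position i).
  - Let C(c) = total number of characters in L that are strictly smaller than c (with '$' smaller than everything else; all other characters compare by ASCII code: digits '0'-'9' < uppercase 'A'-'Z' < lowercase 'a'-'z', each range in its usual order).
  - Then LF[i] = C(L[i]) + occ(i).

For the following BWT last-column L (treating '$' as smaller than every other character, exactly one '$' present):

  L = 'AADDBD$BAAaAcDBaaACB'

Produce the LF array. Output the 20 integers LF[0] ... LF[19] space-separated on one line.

Char counts: '$':1, 'A':6, 'B':4, 'C':1, 'D':4, 'a':3, 'c':1
C (first-col start): C('$')=0, C('A')=1, C('B')=7, C('C')=11, C('D')=12, C('a')=16, C('c')=19
L[0]='A': occ=0, LF[0]=C('A')+0=1+0=1
L[1]='A': occ=1, LF[1]=C('A')+1=1+1=2
L[2]='D': occ=0, LF[2]=C('D')+0=12+0=12
L[3]='D': occ=1, LF[3]=C('D')+1=12+1=13
L[4]='B': occ=0, LF[4]=C('B')+0=7+0=7
L[5]='D': occ=2, LF[5]=C('D')+2=12+2=14
L[6]='$': occ=0, LF[6]=C('$')+0=0+0=0
L[7]='B': occ=1, LF[7]=C('B')+1=7+1=8
L[8]='A': occ=2, LF[8]=C('A')+2=1+2=3
L[9]='A': occ=3, LF[9]=C('A')+3=1+3=4
L[10]='a': occ=0, LF[10]=C('a')+0=16+0=16
L[11]='A': occ=4, LF[11]=C('A')+4=1+4=5
L[12]='c': occ=0, LF[12]=C('c')+0=19+0=19
L[13]='D': occ=3, LF[13]=C('D')+3=12+3=15
L[14]='B': occ=2, LF[14]=C('B')+2=7+2=9
L[15]='a': occ=1, LF[15]=C('a')+1=16+1=17
L[16]='a': occ=2, LF[16]=C('a')+2=16+2=18
L[17]='A': occ=5, LF[17]=C('A')+5=1+5=6
L[18]='C': occ=0, LF[18]=C('C')+0=11+0=11
L[19]='B': occ=3, LF[19]=C('B')+3=7+3=10

Answer: 1 2 12 13 7 14 0 8 3 4 16 5 19 15 9 17 18 6 11 10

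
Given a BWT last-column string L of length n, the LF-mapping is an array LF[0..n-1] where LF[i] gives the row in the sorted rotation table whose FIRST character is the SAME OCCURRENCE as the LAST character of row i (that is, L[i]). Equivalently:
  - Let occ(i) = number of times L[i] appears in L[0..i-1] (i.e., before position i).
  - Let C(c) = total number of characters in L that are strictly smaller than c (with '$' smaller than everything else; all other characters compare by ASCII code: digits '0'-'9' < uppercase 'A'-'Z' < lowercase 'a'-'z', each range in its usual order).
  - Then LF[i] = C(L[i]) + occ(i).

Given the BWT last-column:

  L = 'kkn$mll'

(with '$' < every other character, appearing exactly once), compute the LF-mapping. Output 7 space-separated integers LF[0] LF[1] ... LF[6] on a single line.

Char counts: '$':1, 'k':2, 'l':2, 'm':1, 'n':1
C (first-col start): C('$')=0, C('k')=1, C('l')=3, C('m')=5, C('n')=6
L[0]='k': occ=0, LF[0]=C('k')+0=1+0=1
L[1]='k': occ=1, LF[1]=C('k')+1=1+1=2
L[2]='n': occ=0, LF[2]=C('n')+0=6+0=6
L[3]='$': occ=0, LF[3]=C('$')+0=0+0=0
L[4]='m': occ=0, LF[4]=C('m')+0=5+0=5
L[5]='l': occ=0, LF[5]=C('l')+0=3+0=3
L[6]='l': occ=1, LF[6]=C('l')+1=3+1=4

Answer: 1 2 6 0 5 3 4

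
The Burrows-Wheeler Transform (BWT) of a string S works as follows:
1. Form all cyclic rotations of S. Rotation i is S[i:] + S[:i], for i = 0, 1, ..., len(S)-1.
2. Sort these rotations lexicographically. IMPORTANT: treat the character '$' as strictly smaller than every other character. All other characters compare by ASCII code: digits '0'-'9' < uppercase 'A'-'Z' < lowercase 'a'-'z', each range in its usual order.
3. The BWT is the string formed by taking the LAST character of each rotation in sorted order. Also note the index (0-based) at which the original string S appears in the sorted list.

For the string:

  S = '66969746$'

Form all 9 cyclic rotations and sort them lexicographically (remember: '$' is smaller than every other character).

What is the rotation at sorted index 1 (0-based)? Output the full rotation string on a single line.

Answer: 46$669697

Derivation:
All 9 rotations (rotation i = S[i:]+S[:i]):
  rot[0] = 66969746$
  rot[1] = 6969746$6
  rot[2] = 969746$66
  rot[3] = 69746$669
  rot[4] = 9746$6696
  rot[5] = 746$66969
  rot[6] = 46$669697
  rot[7] = 6$6696974
  rot[8] = $66969746
Sorted (with $ < everything):
  sorted[0] = $66969746
  sorted[1] = 46$669697
  sorted[2] = 6$6696974
  sorted[3] = 66969746$
  sorted[4] = 6969746$6
  sorted[5] = 69746$669
  sorted[6] = 746$66969
  sorted[7] = 969746$66
  sorted[8] = 9746$6696
sorted[1] = 46$669697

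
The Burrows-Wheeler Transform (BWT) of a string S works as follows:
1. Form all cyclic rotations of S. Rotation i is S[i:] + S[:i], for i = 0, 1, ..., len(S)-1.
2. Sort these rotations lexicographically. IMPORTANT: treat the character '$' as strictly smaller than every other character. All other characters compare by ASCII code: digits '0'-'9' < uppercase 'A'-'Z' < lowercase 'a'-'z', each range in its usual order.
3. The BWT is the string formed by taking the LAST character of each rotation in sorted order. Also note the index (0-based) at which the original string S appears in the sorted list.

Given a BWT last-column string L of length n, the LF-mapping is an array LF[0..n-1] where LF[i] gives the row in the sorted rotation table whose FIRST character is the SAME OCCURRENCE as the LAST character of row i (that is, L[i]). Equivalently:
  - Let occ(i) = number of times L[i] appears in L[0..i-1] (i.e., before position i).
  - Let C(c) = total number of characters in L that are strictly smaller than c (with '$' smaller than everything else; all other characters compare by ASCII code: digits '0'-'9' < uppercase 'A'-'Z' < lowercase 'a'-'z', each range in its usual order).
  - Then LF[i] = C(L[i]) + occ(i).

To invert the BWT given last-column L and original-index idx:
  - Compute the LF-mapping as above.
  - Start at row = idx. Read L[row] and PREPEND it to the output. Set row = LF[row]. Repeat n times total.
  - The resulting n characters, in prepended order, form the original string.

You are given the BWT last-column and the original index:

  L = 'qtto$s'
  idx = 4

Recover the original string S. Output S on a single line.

Answer: tostq$

Derivation:
LF mapping: 2 4 5 1 0 3
Walk LF starting at row 4, prepending L[row]:
  step 1: row=4, L[4]='$', prepend. Next row=LF[4]=0
  step 2: row=0, L[0]='q', prepend. Next row=LF[0]=2
  step 3: row=2, L[2]='t', prepend. Next row=LF[2]=5
  step 4: row=5, L[5]='s', prepend. Next row=LF[5]=3
  step 5: row=3, L[3]='o', prepend. Next row=LF[3]=1
  step 6: row=1, L[1]='t', prepend. Next row=LF[1]=4
Reversed output: tostq$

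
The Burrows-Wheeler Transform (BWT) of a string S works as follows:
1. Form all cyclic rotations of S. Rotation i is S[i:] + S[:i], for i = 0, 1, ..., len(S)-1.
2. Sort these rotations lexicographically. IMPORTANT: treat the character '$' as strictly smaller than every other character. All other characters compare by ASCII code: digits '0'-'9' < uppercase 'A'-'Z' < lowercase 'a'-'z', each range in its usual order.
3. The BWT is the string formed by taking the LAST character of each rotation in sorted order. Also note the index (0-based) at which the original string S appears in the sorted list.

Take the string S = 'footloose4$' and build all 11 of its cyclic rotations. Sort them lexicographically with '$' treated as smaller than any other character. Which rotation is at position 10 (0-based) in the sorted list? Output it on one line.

Answer: tloose4$foo

Derivation:
All 11 rotations (rotation i = S[i:]+S[:i]):
  rot[0] = footloose4$
  rot[1] = ootloose4$f
  rot[2] = otloose4$fo
  rot[3] = tloose4$foo
  rot[4] = loose4$foot
  rot[5] = oose4$footl
  rot[6] = ose4$footlo
  rot[7] = se4$footloo
  rot[8] = e4$footloos
  rot[9] = 4$footloose
  rot[10] = $footloose4
Sorted (with $ < everything):
  sorted[0] = $footloose4
  sorted[1] = 4$footloose
  sorted[2] = e4$footloos
  sorted[3] = footloose4$
  sorted[4] = loose4$foot
  sorted[5] = oose4$footl
  sorted[6] = ootloose4$f
  sorted[7] = ose4$footlo
  sorted[8] = otloose4$fo
  sorted[9] = se4$footloo
  sorted[10] = tloose4$foo
sorted[10] = tloose4$foo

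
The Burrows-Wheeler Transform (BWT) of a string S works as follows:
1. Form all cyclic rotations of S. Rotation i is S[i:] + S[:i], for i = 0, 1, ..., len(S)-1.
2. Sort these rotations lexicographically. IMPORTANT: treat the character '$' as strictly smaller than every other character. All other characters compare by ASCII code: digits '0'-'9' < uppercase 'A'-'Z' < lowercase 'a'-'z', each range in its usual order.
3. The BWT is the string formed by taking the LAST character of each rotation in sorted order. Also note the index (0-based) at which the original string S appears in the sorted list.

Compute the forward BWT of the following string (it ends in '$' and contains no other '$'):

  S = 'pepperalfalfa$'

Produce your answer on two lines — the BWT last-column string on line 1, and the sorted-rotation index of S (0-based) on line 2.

Answer: affrppllaa$pee
10

Derivation:
All 14 rotations (rotation i = S[i:]+S[:i]):
  rot[0] = pepperalfalfa$
  rot[1] = epperalfalfa$p
  rot[2] = pperalfalfa$pe
  rot[3] = peralfalfa$pep
  rot[4] = eralfalfa$pepp
  rot[5] = ralfalfa$peppe
  rot[6] = alfalfa$pepper
  rot[7] = lfalfa$peppera
  rot[8] = falfa$pepperal
  rot[9] = alfa$pepperalf
  rot[10] = lfa$pepperalfa
  rot[11] = fa$pepperalfal
  rot[12] = a$pepperalfalf
  rot[13] = $pepperalfalfa
Sorted (with $ < everything):
  sorted[0] = $pepperalfalfa  (last char: 'a')
  sorted[1] = a$pepperalfalf  (last char: 'f')
  sorted[2] = alfa$pepperalf  (last char: 'f')
  sorted[3] = alfalfa$pepper  (last char: 'r')
  sorted[4] = epperalfalfa$p  (last char: 'p')
  sorted[5] = eralfalfa$pepp  (last char: 'p')
  sorted[6] = fa$pepperalfal  (last char: 'l')
  sorted[7] = falfa$pepperal  (last char: 'l')
  sorted[8] = lfa$pepperalfa  (last char: 'a')
  sorted[9] = lfalfa$peppera  (last char: 'a')
  sorted[10] = pepperalfalfa$  (last char: '$')
  sorted[11] = peralfalfa$pep  (last char: 'p')
  sorted[12] = pperalfalfa$pe  (last char: 'e')
  sorted[13] = ralfalfa$peppe  (last char: 'e')
Last column: affrppllaa$pee
Original string S is at sorted index 10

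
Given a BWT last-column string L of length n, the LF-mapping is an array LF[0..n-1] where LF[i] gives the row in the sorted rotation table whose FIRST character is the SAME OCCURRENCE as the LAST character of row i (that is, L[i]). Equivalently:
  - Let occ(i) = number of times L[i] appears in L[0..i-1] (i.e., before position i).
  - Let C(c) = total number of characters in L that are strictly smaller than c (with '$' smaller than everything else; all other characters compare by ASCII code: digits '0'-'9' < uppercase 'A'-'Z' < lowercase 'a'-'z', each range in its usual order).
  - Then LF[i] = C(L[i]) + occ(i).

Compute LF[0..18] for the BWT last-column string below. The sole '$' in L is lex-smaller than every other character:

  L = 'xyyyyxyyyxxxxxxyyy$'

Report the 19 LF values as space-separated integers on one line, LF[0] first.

Char counts: '$':1, 'x':8, 'y':10
C (first-col start): C('$')=0, C('x')=1, C('y')=9
L[0]='x': occ=0, LF[0]=C('x')+0=1+0=1
L[1]='y': occ=0, LF[1]=C('y')+0=9+0=9
L[2]='y': occ=1, LF[2]=C('y')+1=9+1=10
L[3]='y': occ=2, LF[3]=C('y')+2=9+2=11
L[4]='y': occ=3, LF[4]=C('y')+3=9+3=12
L[5]='x': occ=1, LF[5]=C('x')+1=1+1=2
L[6]='y': occ=4, LF[6]=C('y')+4=9+4=13
L[7]='y': occ=5, LF[7]=C('y')+5=9+5=14
L[8]='y': occ=6, LF[8]=C('y')+6=9+6=15
L[9]='x': occ=2, LF[9]=C('x')+2=1+2=3
L[10]='x': occ=3, LF[10]=C('x')+3=1+3=4
L[11]='x': occ=4, LF[11]=C('x')+4=1+4=5
L[12]='x': occ=5, LF[12]=C('x')+5=1+5=6
L[13]='x': occ=6, LF[13]=C('x')+6=1+6=7
L[14]='x': occ=7, LF[14]=C('x')+7=1+7=8
L[15]='y': occ=7, LF[15]=C('y')+7=9+7=16
L[16]='y': occ=8, LF[16]=C('y')+8=9+8=17
L[17]='y': occ=9, LF[17]=C('y')+9=9+9=18
L[18]='$': occ=0, LF[18]=C('$')+0=0+0=0

Answer: 1 9 10 11 12 2 13 14 15 3 4 5 6 7 8 16 17 18 0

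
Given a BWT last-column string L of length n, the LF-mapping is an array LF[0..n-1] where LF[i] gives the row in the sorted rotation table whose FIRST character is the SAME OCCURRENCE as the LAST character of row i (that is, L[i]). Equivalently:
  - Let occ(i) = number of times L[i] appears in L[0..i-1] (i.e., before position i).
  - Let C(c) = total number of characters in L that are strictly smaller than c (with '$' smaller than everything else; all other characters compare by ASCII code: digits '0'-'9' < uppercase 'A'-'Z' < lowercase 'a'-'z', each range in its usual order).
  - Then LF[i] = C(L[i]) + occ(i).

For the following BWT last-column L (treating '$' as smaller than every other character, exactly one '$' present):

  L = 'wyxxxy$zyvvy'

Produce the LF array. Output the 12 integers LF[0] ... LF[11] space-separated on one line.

Char counts: '$':1, 'v':2, 'w':1, 'x':3, 'y':4, 'z':1
C (first-col start): C('$')=0, C('v')=1, C('w')=3, C('x')=4, C('y')=7, C('z')=11
L[0]='w': occ=0, LF[0]=C('w')+0=3+0=3
L[1]='y': occ=0, LF[1]=C('y')+0=7+0=7
L[2]='x': occ=0, LF[2]=C('x')+0=4+0=4
L[3]='x': occ=1, LF[3]=C('x')+1=4+1=5
L[4]='x': occ=2, LF[4]=C('x')+2=4+2=6
L[5]='y': occ=1, LF[5]=C('y')+1=7+1=8
L[6]='$': occ=0, LF[6]=C('$')+0=0+0=0
L[7]='z': occ=0, LF[7]=C('z')+0=11+0=11
L[8]='y': occ=2, LF[8]=C('y')+2=7+2=9
L[9]='v': occ=0, LF[9]=C('v')+0=1+0=1
L[10]='v': occ=1, LF[10]=C('v')+1=1+1=2
L[11]='y': occ=3, LF[11]=C('y')+3=7+3=10

Answer: 3 7 4 5 6 8 0 11 9 1 2 10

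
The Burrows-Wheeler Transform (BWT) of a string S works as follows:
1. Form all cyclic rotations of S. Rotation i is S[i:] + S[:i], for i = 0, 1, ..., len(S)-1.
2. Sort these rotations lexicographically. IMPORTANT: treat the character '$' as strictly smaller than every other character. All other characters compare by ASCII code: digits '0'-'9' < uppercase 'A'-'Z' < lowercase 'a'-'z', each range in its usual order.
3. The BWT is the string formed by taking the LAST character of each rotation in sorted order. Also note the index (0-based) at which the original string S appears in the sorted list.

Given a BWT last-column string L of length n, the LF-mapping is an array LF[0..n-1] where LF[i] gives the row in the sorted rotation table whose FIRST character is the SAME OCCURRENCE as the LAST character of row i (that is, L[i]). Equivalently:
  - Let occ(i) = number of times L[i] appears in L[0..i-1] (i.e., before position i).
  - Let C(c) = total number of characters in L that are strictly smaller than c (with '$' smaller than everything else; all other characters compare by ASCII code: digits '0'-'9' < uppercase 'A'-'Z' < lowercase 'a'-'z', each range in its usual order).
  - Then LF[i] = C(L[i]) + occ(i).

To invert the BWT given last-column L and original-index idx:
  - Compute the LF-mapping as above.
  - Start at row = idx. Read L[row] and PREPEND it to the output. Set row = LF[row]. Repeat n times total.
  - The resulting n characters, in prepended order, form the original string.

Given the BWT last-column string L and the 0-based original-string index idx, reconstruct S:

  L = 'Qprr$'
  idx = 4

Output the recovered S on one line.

LF mapping: 1 2 3 4 0
Walk LF starting at row 4, prepending L[row]:
  step 1: row=4, L[4]='$', prepend. Next row=LF[4]=0
  step 2: row=0, L[0]='Q', prepend. Next row=LF[0]=1
  step 3: row=1, L[1]='p', prepend. Next row=LF[1]=2
  step 4: row=2, L[2]='r', prepend. Next row=LF[2]=3
  step 5: row=3, L[3]='r', prepend. Next row=LF[3]=4
Reversed output: rrpQ$

Answer: rrpQ$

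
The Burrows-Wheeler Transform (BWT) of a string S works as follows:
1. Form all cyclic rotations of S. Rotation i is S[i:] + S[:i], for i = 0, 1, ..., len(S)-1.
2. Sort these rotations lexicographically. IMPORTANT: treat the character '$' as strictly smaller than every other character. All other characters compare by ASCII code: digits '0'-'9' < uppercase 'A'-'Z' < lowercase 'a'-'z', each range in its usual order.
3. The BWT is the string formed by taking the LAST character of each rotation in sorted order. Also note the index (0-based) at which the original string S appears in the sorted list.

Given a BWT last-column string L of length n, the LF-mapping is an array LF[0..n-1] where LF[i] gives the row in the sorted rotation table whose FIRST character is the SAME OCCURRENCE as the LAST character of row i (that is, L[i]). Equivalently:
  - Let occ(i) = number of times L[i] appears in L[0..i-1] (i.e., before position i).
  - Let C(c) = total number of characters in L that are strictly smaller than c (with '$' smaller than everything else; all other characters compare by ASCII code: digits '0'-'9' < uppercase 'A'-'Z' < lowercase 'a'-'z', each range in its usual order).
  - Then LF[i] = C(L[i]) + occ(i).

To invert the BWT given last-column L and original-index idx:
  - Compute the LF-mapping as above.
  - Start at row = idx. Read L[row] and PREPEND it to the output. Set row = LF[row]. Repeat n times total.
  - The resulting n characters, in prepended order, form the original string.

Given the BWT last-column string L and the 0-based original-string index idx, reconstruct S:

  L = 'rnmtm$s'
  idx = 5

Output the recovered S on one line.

LF mapping: 4 3 1 6 2 0 5
Walk LF starting at row 5, prepending L[row]:
  step 1: row=5, L[5]='$', prepend. Next row=LF[5]=0
  step 2: row=0, L[0]='r', prepend. Next row=LF[0]=4
  step 3: row=4, L[4]='m', prepend. Next row=LF[4]=2
  step 4: row=2, L[2]='m', prepend. Next row=LF[2]=1
  step 5: row=1, L[1]='n', prepend. Next row=LF[1]=3
  step 6: row=3, L[3]='t', prepend. Next row=LF[3]=6
  step 7: row=6, L[6]='s', prepend. Next row=LF[6]=5
Reversed output: stnmmr$

Answer: stnmmr$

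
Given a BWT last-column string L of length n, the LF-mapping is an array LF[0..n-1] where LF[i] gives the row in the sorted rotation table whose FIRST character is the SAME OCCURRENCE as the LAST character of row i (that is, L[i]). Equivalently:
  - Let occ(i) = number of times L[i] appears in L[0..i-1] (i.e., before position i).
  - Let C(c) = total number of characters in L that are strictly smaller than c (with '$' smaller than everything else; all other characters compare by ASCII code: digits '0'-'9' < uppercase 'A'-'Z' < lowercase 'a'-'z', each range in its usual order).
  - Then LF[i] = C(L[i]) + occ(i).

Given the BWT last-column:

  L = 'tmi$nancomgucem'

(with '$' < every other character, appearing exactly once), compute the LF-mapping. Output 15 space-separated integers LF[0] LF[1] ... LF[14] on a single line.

Answer: 13 7 6 0 10 1 11 2 12 8 5 14 3 4 9

Derivation:
Char counts: '$':1, 'a':1, 'c':2, 'e':1, 'g':1, 'i':1, 'm':3, 'n':2, 'o':1, 't':1, 'u':1
C (first-col start): C('$')=0, C('a')=1, C('c')=2, C('e')=4, C('g')=5, C('i')=6, C('m')=7, C('n')=10, C('o')=12, C('t')=13, C('u')=14
L[0]='t': occ=0, LF[0]=C('t')+0=13+0=13
L[1]='m': occ=0, LF[1]=C('m')+0=7+0=7
L[2]='i': occ=0, LF[2]=C('i')+0=6+0=6
L[3]='$': occ=0, LF[3]=C('$')+0=0+0=0
L[4]='n': occ=0, LF[4]=C('n')+0=10+0=10
L[5]='a': occ=0, LF[5]=C('a')+0=1+0=1
L[6]='n': occ=1, LF[6]=C('n')+1=10+1=11
L[7]='c': occ=0, LF[7]=C('c')+0=2+0=2
L[8]='o': occ=0, LF[8]=C('o')+0=12+0=12
L[9]='m': occ=1, LF[9]=C('m')+1=7+1=8
L[10]='g': occ=0, LF[10]=C('g')+0=5+0=5
L[11]='u': occ=0, LF[11]=C('u')+0=14+0=14
L[12]='c': occ=1, LF[12]=C('c')+1=2+1=3
L[13]='e': occ=0, LF[13]=C('e')+0=4+0=4
L[14]='m': occ=2, LF[14]=C('m')+2=7+2=9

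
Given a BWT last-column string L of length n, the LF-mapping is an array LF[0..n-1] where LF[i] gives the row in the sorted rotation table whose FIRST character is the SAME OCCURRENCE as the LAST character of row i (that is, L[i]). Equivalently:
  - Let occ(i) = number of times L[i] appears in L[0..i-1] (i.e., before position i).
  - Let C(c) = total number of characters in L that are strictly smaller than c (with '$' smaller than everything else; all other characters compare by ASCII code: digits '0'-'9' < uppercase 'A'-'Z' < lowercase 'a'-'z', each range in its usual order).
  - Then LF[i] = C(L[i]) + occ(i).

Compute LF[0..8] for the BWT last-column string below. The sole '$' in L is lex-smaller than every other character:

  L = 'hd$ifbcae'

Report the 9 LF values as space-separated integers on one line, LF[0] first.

Char counts: '$':1, 'a':1, 'b':1, 'c':1, 'd':1, 'e':1, 'f':1, 'h':1, 'i':1
C (first-col start): C('$')=0, C('a')=1, C('b')=2, C('c')=3, C('d')=4, C('e')=5, C('f')=6, C('h')=7, C('i')=8
L[0]='h': occ=0, LF[0]=C('h')+0=7+0=7
L[1]='d': occ=0, LF[1]=C('d')+0=4+0=4
L[2]='$': occ=0, LF[2]=C('$')+0=0+0=0
L[3]='i': occ=0, LF[3]=C('i')+0=8+0=8
L[4]='f': occ=0, LF[4]=C('f')+0=6+0=6
L[5]='b': occ=0, LF[5]=C('b')+0=2+0=2
L[6]='c': occ=0, LF[6]=C('c')+0=3+0=3
L[7]='a': occ=0, LF[7]=C('a')+0=1+0=1
L[8]='e': occ=0, LF[8]=C('e')+0=5+0=5

Answer: 7 4 0 8 6 2 3 1 5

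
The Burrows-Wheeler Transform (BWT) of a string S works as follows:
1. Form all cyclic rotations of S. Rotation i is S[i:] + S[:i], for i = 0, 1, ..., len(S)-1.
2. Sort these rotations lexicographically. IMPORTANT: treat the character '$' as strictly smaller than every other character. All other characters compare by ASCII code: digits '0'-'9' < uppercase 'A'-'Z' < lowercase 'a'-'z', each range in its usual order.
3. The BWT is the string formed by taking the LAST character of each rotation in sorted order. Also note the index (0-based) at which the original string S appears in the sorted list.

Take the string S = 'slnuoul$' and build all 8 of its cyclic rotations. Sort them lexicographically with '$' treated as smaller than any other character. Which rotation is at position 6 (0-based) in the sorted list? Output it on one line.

All 8 rotations (rotation i = S[i:]+S[:i]):
  rot[0] = slnuoul$
  rot[1] = lnuoul$s
  rot[2] = nuoul$sl
  rot[3] = uoul$sln
  rot[4] = oul$slnu
  rot[5] = ul$slnuo
  rot[6] = l$slnuou
  rot[7] = $slnuoul
Sorted (with $ < everything):
  sorted[0] = $slnuoul
  sorted[1] = l$slnuou
  sorted[2] = lnuoul$s
  sorted[3] = nuoul$sl
  sorted[4] = oul$slnu
  sorted[5] = slnuoul$
  sorted[6] = ul$slnuo
  sorted[7] = uoul$sln
sorted[6] = ul$slnuo

Answer: ul$slnuo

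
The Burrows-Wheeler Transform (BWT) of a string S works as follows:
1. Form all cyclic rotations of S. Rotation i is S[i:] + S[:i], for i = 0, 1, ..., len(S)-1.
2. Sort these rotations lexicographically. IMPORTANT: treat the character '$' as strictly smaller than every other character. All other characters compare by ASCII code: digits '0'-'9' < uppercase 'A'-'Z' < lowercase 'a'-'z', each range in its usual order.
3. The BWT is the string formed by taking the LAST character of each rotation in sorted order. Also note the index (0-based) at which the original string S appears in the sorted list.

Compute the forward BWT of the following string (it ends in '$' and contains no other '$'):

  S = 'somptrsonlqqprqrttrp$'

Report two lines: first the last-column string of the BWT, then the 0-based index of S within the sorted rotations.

Answer: pnoossrqmqlrtptq$rtpr
16

Derivation:
All 21 rotations (rotation i = S[i:]+S[:i]):
  rot[0] = somptrsonlqqprqrttrp$
  rot[1] = omptrsonlqqprqrttrp$s
  rot[2] = mptrsonlqqprqrttrp$so
  rot[3] = ptrsonlqqprqrttrp$som
  rot[4] = trsonlqqprqrttrp$somp
  rot[5] = rsonlqqprqrttrp$sompt
  rot[6] = sonlqqprqrttrp$somptr
  rot[7] = onlqqprqrttrp$somptrs
  rot[8] = nlqqprqrttrp$somptrso
  rot[9] = lqqprqrttrp$somptrson
  rot[10] = qqprqrttrp$somptrsonl
  rot[11] = qprqrttrp$somptrsonlq
  rot[12] = prqrttrp$somptrsonlqq
  rot[13] = rqrttrp$somptrsonlqqp
  rot[14] = qrttrp$somptrsonlqqpr
  rot[15] = rttrp$somptrsonlqqprq
  rot[16] = ttrp$somptrsonlqqprqr
  rot[17] = trp$somptrsonlqqprqrt
  rot[18] = rp$somptrsonlqqprqrtt
  rot[19] = p$somptrsonlqqprqrttr
  rot[20] = $somptrsonlqqprqrttrp
Sorted (with $ < everything):
  sorted[0] = $somptrsonlqqprqrttrp  (last char: 'p')
  sorted[1] = lqqprqrttrp$somptrson  (last char: 'n')
  sorted[2] = mptrsonlqqprqrttrp$so  (last char: 'o')
  sorted[3] = nlqqprqrttrp$somptrso  (last char: 'o')
  sorted[4] = omptrsonlqqprqrttrp$s  (last char: 's')
  sorted[5] = onlqqprqrttrp$somptrs  (last char: 's')
  sorted[6] = p$somptrsonlqqprqrttr  (last char: 'r')
  sorted[7] = prqrttrp$somptrsonlqq  (last char: 'q')
  sorted[8] = ptrsonlqqprqrttrp$som  (last char: 'm')
  sorted[9] = qprqrttrp$somptrsonlq  (last char: 'q')
  sorted[10] = qqprqrttrp$somptrsonl  (last char: 'l')
  sorted[11] = qrttrp$somptrsonlqqpr  (last char: 'r')
  sorted[12] = rp$somptrsonlqqprqrtt  (last char: 't')
  sorted[13] = rqrttrp$somptrsonlqqp  (last char: 'p')
  sorted[14] = rsonlqqprqrttrp$sompt  (last char: 't')
  sorted[15] = rttrp$somptrsonlqqprq  (last char: 'q')
  sorted[16] = somptrsonlqqprqrttrp$  (last char: '$')
  sorted[17] = sonlqqprqrttrp$somptr  (last char: 'r')
  sorted[18] = trp$somptrsonlqqprqrt  (last char: 't')
  sorted[19] = trsonlqqprqrttrp$somp  (last char: 'p')
  sorted[20] = ttrp$somptrsonlqqprqr  (last char: 'r')
Last column: pnoossrqmqlrtptq$rtpr
Original string S is at sorted index 16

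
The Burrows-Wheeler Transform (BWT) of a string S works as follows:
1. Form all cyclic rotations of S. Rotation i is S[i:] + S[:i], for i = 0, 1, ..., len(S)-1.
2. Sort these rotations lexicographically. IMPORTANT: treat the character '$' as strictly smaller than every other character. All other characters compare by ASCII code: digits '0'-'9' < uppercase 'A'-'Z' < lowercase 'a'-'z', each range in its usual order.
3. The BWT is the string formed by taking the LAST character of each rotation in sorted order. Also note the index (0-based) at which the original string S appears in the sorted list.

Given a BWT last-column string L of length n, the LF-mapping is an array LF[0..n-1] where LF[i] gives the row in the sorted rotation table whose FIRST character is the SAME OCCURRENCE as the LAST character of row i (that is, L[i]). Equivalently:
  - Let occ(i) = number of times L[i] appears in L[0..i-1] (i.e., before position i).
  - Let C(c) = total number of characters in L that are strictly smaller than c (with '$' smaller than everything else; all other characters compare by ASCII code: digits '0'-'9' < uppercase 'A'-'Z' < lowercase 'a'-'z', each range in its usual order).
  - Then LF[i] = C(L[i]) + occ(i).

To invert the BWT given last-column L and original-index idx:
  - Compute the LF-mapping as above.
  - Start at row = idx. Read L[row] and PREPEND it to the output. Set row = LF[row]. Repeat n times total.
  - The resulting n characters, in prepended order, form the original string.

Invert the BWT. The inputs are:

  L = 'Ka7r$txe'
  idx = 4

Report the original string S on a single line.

LF mapping: 2 3 1 5 0 6 7 4
Walk LF starting at row 4, prepending L[row]:
  step 1: row=4, L[4]='$', prepend. Next row=LF[4]=0
  step 2: row=0, L[0]='K', prepend. Next row=LF[0]=2
  step 3: row=2, L[2]='7', prepend. Next row=LF[2]=1
  step 4: row=1, L[1]='a', prepend. Next row=LF[1]=3
  step 5: row=3, L[3]='r', prepend. Next row=LF[3]=5
  step 6: row=5, L[5]='t', prepend. Next row=LF[5]=6
  step 7: row=6, L[6]='x', prepend. Next row=LF[6]=7
  step 8: row=7, L[7]='e', prepend. Next row=LF[7]=4
Reversed output: extra7K$

Answer: extra7K$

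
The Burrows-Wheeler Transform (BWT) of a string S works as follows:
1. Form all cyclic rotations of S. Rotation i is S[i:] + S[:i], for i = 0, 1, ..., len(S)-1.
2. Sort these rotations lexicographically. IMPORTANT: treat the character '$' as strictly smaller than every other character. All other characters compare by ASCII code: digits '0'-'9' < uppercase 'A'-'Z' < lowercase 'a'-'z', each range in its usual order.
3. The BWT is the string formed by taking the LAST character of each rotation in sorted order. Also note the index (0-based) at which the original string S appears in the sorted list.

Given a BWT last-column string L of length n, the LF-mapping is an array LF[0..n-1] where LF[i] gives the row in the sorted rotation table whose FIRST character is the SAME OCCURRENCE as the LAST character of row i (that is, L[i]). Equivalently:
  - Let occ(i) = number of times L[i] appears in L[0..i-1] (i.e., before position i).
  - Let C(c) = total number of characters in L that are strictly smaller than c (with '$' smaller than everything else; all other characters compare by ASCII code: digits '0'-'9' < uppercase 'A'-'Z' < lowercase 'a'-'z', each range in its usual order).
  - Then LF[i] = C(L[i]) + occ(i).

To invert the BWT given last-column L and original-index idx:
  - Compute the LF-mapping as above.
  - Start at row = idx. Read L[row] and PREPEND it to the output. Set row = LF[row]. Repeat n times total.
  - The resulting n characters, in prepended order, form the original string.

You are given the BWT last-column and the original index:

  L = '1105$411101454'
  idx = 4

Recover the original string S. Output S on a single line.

Answer: 1004111144551$

Derivation:
LF mapping: 3 4 1 12 0 9 5 6 7 2 8 10 13 11
Walk LF starting at row 4, prepending L[row]:
  step 1: row=4, L[4]='$', prepend. Next row=LF[4]=0
  step 2: row=0, L[0]='1', prepend. Next row=LF[0]=3
  step 3: row=3, L[3]='5', prepend. Next row=LF[3]=12
  step 4: row=12, L[12]='5', prepend. Next row=LF[12]=13
  step 5: row=13, L[13]='4', prepend. Next row=LF[13]=11
  step 6: row=11, L[11]='4', prepend. Next row=LF[11]=10
  step 7: row=10, L[10]='1', prepend. Next row=LF[10]=8
  step 8: row=8, L[8]='1', prepend. Next row=LF[8]=7
  step 9: row=7, L[7]='1', prepend. Next row=LF[7]=6
  step 10: row=6, L[6]='1', prepend. Next row=LF[6]=5
  step 11: row=5, L[5]='4', prepend. Next row=LF[5]=9
  step 12: row=9, L[9]='0', prepend. Next row=LF[9]=2
  step 13: row=2, L[2]='0', prepend. Next row=LF[2]=1
  step 14: row=1, L[1]='1', prepend. Next row=LF[1]=4
Reversed output: 1004111144551$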